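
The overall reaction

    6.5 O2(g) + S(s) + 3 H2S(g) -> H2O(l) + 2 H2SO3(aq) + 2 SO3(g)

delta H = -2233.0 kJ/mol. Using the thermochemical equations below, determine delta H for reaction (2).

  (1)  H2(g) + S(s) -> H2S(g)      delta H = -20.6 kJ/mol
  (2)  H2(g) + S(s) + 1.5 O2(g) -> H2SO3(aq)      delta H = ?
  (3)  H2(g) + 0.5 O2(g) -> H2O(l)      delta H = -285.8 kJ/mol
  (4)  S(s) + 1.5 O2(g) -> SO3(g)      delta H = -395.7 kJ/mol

(1) reversed and × 3: (-3)·(-20.6) = +61.8 kJ/mol
(2) × 2: contributes 2·x
(3) as written: -285.8 kJ/mol
(4) × 2: (2)·(-395.7) = -791.4 kJ/mol
-2233.0 = (+61.8) + (-285.8) + (-791.4) + 2·x
x = (-2233.0 − (-1015.4)) / (2) = -608.8 kJ/mol

delta H = -608.8 kJ/mol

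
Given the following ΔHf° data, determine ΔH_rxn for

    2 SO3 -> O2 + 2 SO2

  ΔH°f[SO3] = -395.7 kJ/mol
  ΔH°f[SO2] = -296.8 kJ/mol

ΔH°rxn = Σ nΔHf°(products) − Σ nΔHf°(reactants).
Products: 1·(+0.0) + 2·(-296.8) = -593.6
Reactants: 2·(-395.7) = -791.4
ΔH_rxn = (-593.6) − (-791.4) = 197.8 kJ/mol

ΔH_rxn = 197.8 kJ/mol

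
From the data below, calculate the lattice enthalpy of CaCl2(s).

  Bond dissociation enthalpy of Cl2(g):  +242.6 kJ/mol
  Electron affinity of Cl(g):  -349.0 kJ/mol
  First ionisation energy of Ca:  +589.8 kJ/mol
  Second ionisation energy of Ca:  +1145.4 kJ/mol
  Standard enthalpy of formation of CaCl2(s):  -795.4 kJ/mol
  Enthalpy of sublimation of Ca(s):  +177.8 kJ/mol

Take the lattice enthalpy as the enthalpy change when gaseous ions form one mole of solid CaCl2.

U = -2253.0 kJ/mol

ΔHf° = 1·ΔHsub + 1·(ΣIE) + 1·D(Cl2) + 2·EA + U
-795.4 = 1·(+177.8) + 1·(+1735.2) + 1·(+242.6) + 2·(-349.0) + U
U = -795.4 − (+1457.6) = -2253.0 kJ/mol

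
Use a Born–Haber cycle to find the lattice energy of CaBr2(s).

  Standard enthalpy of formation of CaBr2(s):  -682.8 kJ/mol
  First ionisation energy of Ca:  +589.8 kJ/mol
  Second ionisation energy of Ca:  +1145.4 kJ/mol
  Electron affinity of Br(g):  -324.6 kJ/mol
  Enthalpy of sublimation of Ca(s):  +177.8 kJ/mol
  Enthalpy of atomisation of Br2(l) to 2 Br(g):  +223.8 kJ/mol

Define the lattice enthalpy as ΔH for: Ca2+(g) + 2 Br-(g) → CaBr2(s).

U = -2170.4 kJ/mol

ΔHf° = 1·ΔHsub + 1·(ΣIE) + 1·D(Br2) + 2·EA + U
-682.8 = 1·(+177.8) + 1·(+1735.2) + 1·(+223.8) + 2·(-324.6) + U
U = -682.8 − (+1487.6) = -2170.4 kJ/mol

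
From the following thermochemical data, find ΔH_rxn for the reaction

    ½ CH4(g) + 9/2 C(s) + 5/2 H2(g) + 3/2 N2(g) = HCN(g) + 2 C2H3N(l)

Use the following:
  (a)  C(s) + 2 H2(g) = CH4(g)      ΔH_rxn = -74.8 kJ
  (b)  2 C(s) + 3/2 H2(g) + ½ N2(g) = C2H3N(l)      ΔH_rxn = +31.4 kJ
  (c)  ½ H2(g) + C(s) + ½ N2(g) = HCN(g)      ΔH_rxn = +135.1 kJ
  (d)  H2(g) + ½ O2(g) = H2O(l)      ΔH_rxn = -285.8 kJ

(a) reversed and × 1/2: (-1/2)·(-74.8) = +37.4 kJ
(b) × 2: (2)·(+31.4) = +62.8 kJ
(c) as written: +135.1 kJ
(d): not needed.
By Hess's law, ΔH_rxn = (+37.4) + (+62.8) + (+135.1) = 235.3 kJ

ΔH_rxn = 235.3 kJ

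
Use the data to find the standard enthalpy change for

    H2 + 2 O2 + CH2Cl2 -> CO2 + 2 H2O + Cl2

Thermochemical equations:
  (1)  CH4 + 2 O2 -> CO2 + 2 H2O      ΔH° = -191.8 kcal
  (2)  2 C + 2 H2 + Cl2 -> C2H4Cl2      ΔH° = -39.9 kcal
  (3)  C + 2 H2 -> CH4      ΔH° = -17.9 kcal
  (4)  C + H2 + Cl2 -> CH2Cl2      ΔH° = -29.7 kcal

(1) as written (CO2 already on the product side): -191.8 kcal
(2): not needed (C2H4Cl2 appears nowhere else).
(3) as written: -17.9 kcal
(4) reversed (reverse to put CH2Cl2 on the reactant side): +29.7 kcal
ΔH° = (-191.8) + (-17.9) + (+29.7) = -180.0 kcal

ΔH° = -180.0 kcal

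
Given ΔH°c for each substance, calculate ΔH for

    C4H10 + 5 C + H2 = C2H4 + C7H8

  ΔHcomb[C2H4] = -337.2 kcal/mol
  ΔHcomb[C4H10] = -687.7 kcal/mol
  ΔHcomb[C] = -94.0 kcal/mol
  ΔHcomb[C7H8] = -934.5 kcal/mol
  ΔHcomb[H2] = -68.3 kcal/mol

ΔH = 45.7 kcal/mol

Using ΔH = Σ nΔHc°(reactants) − Σ nΔHc°(products):
= [1·(-687.7) + 5·(-94.0) + 1·(-68.3)] − [1·(-337.2) + 1·(-934.5)]
= 45.7 kcal/mol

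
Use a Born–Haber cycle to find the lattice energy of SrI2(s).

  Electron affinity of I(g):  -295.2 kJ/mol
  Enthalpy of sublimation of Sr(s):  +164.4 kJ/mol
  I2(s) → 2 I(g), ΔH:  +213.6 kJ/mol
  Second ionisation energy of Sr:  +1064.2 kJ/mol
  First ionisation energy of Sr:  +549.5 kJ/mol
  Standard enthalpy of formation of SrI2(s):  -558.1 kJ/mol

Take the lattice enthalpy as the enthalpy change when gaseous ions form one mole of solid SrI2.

ΔHf° = 1·ΔHsub + 1·(ΣIE) + 1·D(I2) + 2·EA + U
-558.1 = 1·(+164.4) + 1·(+1613.7) + 1·(+213.6) + 2·(-295.2) + U
U = -558.1 − (+1401.3) = -1959.4 kJ/mol

U = -1959.4 kJ/mol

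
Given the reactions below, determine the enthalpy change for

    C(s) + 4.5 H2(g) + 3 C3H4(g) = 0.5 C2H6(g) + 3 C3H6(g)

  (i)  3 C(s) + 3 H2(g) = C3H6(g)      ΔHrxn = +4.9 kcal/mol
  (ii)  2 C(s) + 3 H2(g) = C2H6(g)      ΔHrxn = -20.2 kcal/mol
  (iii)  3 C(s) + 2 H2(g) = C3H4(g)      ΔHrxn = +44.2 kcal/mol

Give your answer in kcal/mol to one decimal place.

ΔHrxn = -128.0 kcal/mol

(i) × 3 (scale by 3 for the 3 C3H6(g)): (3)·(+4.9) = +14.7 kcal/mol
(ii) × 1/2 (×1/2 to match 1/2 C2H6(g) in the target): (1/2)·(-20.2) = -10.1 kcal/mol
(iii) reversed and × 3 (C3H4(g) must end up as a reactant; ×3 to match 3 C3H4(g) in the target): (-3)·(+44.2) = -132.6 kcal/mol
Summing the manipulated equations, ΔHrxn = (+14.7) + (-10.1) + (-132.6) = -128.0 kcal/mol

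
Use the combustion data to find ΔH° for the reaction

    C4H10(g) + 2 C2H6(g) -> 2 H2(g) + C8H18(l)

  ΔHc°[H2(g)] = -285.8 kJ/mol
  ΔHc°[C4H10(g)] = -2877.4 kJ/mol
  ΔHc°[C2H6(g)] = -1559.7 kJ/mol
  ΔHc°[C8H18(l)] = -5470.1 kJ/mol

With combustion enthalpies, reactants minus products:
= [1·(-2877.4) + 2·(-1559.7)] − [2·(-285.8) + 1·(-5470.1)]
= 44.9 kJ/mol

ΔH° = 44.9 kJ/mol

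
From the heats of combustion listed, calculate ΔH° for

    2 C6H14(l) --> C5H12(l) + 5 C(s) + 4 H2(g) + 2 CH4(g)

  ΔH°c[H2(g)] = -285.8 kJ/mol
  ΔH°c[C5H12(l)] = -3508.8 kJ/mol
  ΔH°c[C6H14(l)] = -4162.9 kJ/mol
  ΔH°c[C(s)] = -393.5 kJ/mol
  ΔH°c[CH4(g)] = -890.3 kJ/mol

ΔH° = 74.3 kJ/mol

With combustion enthalpies, reactants minus products:
= [2·(-4162.9)] − [1·(-3508.8) + 5·(-393.5) + 4·(-285.8) + 2·(-890.3)]
= 74.3 kJ/mol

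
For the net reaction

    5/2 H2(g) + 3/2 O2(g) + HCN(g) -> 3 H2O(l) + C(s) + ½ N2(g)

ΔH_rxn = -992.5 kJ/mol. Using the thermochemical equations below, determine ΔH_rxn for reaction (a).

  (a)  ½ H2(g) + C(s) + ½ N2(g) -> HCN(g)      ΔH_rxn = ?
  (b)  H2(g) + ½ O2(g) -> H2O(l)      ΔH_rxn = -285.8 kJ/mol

(a) reversed: contributes −x
(b) × 3: (3)·(-285.8) = -857.4 kJ/mol
-992.5 = (-857.4) − x
x = (-992.5 − (-857.4)) / (-1) = 135.1 kJ/mol

ΔH_rxn = 135.1 kJ/mol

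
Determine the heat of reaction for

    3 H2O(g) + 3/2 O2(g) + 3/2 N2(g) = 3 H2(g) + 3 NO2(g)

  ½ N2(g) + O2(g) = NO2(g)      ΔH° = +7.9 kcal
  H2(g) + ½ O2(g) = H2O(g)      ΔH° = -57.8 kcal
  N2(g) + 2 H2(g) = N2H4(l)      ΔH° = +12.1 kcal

ΔH° = 197.1 kcal

equation 1 × 3 (×3 to match 3 NO2(g) in the target): (3)·(+7.9) = +23.7 kcal
equation 2 reversed and × 3 (reverse to put H2O(g) on the reactant side; scale by 3 for the 3 H2O(g)): (-3)·(-57.8) = +173.4 kcal
equation 3: not needed (N2H4(l) appears nowhere else).
ΔH° = (3)·(+7.9) + (-3)·(-57.8) = 197.1 kcal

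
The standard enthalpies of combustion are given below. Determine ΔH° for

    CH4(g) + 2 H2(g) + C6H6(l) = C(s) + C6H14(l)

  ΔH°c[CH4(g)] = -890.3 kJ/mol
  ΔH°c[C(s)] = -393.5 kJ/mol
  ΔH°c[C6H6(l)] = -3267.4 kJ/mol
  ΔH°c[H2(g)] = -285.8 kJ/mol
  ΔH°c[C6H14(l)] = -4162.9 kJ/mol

ΔH° = -172.9 kJ/mol

With combustion enthalpies, reactants minus products:
= [1·(-890.3) + 2·(-285.8) + 1·(-3267.4)] − [1·(-393.5) + 1·(-4162.9)]
= -172.9 kJ/mol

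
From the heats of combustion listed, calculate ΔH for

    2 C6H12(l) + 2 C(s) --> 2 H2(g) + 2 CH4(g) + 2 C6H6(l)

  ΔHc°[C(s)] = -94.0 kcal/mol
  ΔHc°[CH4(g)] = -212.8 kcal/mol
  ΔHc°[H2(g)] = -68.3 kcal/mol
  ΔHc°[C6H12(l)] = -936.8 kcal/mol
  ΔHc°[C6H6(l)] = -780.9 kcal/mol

ΔH = 62.4 kcal/mol

Using ΔH = Σ nΔHc°(reactants) − Σ nΔHc°(products):
= [2·(-936.8) + 2·(-94.0)] − [2·(-68.3) + 2·(-212.8) + 2·(-780.9)]
= 62.4 kcal/mol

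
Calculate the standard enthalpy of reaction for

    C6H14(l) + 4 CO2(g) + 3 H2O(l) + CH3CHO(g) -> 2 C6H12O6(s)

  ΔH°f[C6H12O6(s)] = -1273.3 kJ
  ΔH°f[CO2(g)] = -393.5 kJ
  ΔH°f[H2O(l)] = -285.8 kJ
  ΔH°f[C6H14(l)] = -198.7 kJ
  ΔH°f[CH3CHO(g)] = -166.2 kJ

Products: 2·(-1273.3) = -2546.6
Reactants: 1·(-198.7) + 4·(-393.5) + 3·(-285.8) + 1·(-166.2) = -2796.3
ΔH_rxn = (-2546.6) − (-2796.3) = 249.7 kJ

ΔH_rxn = 249.7 kJ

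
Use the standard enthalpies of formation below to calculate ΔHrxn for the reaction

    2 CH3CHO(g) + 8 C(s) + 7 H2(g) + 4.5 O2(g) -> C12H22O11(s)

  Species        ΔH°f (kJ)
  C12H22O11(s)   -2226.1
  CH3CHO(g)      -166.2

Products: 1·(-2226.1) = -2226.1
Reactants: 2·(-166.2) + 8·(+0.0) + 7·(+0.0) + 9/2·(+0.0) = -332.4
ΔHrxn = (-2226.1) − (-332.4) = -1893.7 kJ

ΔHrxn = -1893.7 kJ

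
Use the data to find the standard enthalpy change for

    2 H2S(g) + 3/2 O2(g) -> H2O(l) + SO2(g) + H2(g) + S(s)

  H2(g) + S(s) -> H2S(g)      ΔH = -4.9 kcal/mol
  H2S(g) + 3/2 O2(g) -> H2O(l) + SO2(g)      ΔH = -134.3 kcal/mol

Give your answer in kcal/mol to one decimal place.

equation 1 reversed: +4.9 kcal/mol
equation 2 as written: -134.3 kcal/mol
Combining the equations, ΔH = (+4.9) + (-134.3) = -129.4 kcal/mol

ΔH = -129.4 kcal/mol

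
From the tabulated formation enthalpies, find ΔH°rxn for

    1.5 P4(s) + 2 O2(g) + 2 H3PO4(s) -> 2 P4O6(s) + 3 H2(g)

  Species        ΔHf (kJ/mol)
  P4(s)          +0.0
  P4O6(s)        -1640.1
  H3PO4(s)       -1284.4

Products: 2·(-1640.1) + 3·(+0.0) = -3280.2
Reactants: 3/2·(+0.0) + 2·(+0.0) + 2·(-1284.4) = -2568.8
ΔH°rxn = (-3280.2) − (-2568.8) = -711.4 kJ/mol

ΔH°rxn = -711.4 kJ/mol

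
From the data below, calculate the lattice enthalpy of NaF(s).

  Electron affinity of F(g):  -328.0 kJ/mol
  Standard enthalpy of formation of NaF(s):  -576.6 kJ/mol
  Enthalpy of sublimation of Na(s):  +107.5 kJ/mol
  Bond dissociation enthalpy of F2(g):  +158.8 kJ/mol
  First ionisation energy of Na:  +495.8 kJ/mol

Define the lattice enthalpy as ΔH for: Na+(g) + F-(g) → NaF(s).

ΔHf° = 1·ΔHsub + 1·(ΣIE) + 1/2·D(F2) + 1·EA + U
-576.6 = 1·(+107.5) + 1·(+495.8) + 1/2·(+158.8) + 1·(-328.0) + U
U = -576.6 − (+354.7) = -931.3 kJ/mol

U = -931.3 kJ/mol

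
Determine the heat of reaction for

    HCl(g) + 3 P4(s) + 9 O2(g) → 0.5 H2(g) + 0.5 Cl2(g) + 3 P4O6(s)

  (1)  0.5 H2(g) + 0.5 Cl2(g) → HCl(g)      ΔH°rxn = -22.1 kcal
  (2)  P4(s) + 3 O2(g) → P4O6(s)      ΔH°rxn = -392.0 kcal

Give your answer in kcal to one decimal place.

(1) reversed: +22.1 kcal
(2) × 3: (3)·(-392.0) = -1176.0 kcal
ΔH°rxn = (+22.1) + (-1176.0) = -1153.9 kcal

ΔH°rxn = -1153.9 kcal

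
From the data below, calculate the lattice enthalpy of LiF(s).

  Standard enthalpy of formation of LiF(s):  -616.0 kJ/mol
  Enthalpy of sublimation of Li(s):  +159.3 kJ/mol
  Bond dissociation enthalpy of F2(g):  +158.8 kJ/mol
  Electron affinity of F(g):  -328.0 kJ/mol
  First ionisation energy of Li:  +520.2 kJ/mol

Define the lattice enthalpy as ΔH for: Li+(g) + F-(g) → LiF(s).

ΔHf° = 1·ΔHsub + 1·(ΣIE) + 1/2·D(F2) + 1·EA + U
-616.0 = 1·(+159.3) + 1·(+520.2) + 1/2·(+158.8) + 1·(-328.0) + U
U = -616.0 − (+430.9) = -1046.9 kJ/mol

U = -1046.9 kJ/mol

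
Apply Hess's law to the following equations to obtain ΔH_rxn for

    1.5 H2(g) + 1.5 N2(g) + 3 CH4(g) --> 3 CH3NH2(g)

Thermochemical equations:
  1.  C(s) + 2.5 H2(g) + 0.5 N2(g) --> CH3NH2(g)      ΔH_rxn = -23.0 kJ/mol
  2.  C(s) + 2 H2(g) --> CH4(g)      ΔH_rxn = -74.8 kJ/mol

ΔH_rxn = 155.4 kJ/mol

eq. 1 × 3: (3)·(-23.0) = -69.0 kJ/mol
eq. 2 reversed and × 3: (-3)·(-74.8) = +224.4 kJ/mol
Summing the manipulated equations, ΔH_rxn = (3)·(-23.0) + (-3)·(-74.8) = 155.4 kJ/mol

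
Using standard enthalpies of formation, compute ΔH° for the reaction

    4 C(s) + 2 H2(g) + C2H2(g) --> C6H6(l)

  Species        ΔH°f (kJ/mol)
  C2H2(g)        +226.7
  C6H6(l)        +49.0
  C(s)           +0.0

ΔH°rxn = Σ nΔHf°(products) − Σ nΔHf°(reactants).
Products: 1·(+49.0) = +49.0
Reactants: 4·(+0.0) + 2·(+0.0) + 1·(+226.7) = +226.7
ΔH° = (+49.0) − (+226.7) = -177.7 kJ/mol

ΔH° = -177.7 kJ/mol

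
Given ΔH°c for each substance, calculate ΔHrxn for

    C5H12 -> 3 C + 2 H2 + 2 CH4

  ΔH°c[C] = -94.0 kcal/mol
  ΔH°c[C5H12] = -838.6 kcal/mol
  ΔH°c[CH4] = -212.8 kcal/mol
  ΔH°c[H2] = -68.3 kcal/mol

With combustion enthalpies, reactants minus products:
= [1·(-838.6)] − [3·(-94.0) + 2·(-68.3) + 2·(-212.8)]
= 5.6 kcal/mol

ΔHrxn = 5.6 kcal/mol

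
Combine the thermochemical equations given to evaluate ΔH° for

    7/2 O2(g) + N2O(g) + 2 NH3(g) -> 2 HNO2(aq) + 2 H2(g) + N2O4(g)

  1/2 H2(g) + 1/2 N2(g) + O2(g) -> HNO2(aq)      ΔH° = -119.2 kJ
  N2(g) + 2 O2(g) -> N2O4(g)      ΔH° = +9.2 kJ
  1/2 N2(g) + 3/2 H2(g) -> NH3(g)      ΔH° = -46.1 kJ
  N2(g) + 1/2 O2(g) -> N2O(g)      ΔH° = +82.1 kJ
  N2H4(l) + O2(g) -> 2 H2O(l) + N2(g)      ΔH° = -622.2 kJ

equation 1 × 2: (2)·(-119.2) = -238.4 kJ
equation 2 as written: +9.2 kJ
equation 3 reversed and × 2: (-2)·(-46.1) = +92.2 kJ
equation 4 reversed: -82.1 kJ
equation 5: not needed.
Since enthalpy is a state function, ΔH° = (-238.4) + (+9.2) + (+92.2) + (-82.1) = -219.1 kJ

ΔH° = -219.1 kJ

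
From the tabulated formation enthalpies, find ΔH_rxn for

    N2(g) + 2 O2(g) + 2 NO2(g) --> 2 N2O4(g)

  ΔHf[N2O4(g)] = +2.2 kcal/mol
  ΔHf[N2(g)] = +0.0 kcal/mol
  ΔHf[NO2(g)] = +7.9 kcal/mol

ΔH_rxn = -11.4 kcal/mol

Products: 2·(+2.2) = +4.4
Reactants: 1·(+0.0) + 2·(+0.0) + 2·(+7.9) = +15.8
ΔH_rxn = (+4.4) − (+15.8) = -11.4 kcal/mol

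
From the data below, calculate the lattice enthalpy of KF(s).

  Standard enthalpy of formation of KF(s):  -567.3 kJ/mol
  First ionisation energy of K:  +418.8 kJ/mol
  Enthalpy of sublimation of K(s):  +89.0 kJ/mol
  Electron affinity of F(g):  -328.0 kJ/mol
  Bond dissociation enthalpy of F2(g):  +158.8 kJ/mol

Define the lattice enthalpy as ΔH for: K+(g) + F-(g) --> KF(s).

ΔHf° = 1·ΔHsub + 1·(ΣIE) + 1/2·D(F2) + 1·EA + U
-567.3 = 1·(+89.0) + 1·(+418.8) + 1/2·(+158.8) + 1·(-328.0) + U
U = -567.3 − (+259.2) = -826.5 kJ/mol

U = -826.5 kJ/mol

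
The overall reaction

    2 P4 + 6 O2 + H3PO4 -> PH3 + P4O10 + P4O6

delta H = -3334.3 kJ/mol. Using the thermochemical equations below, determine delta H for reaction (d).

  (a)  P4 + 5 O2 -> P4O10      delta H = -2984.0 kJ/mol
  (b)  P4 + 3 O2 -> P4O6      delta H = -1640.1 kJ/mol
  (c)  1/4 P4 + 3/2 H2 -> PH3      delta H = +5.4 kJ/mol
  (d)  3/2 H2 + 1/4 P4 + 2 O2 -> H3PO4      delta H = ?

(a) as written (P4O10 already on the product side): -2984.0 kJ/mol
(b) as written (P4O6 already on the product side): -1640.1 kJ/mol
(c) as written (PH3 already on the product side): +5.4 kJ/mol
(d) reversed (H3PO4 must end up as a reactant): contributes −x
-3334.3 = (-2984.0) + (-1640.1) + (+5.4) − x
x = (-3334.3 − (-4618.7)) / (-1) = -1284.4 kJ/mol

delta H = -1284.4 kJ/mol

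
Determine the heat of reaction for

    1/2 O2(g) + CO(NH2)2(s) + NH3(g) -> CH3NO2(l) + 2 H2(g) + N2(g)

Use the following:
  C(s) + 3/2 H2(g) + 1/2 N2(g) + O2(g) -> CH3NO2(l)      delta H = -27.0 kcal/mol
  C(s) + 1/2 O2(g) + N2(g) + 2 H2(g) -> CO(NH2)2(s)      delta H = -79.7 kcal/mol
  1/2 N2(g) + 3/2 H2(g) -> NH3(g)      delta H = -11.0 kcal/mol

equation 1 as written: -27.0 kcal/mol
equation 2 reversed: +79.7 kcal/mol
equation 3 reversed: +11.0 kcal/mol
Since enthalpy is a state function, delta H = (1)·(-27.0) + (-1)·(-79.7) + (-1)·(-11.0) = 63.7 kcal/mol

delta H = 63.7 kcal/mol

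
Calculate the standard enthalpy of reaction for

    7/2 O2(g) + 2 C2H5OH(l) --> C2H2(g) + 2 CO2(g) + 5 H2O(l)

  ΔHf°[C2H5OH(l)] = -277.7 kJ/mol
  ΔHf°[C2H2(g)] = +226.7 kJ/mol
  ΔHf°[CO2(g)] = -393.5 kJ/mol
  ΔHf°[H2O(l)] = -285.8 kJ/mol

ΔHrxn = -1433.9 kJ/mol

Products: 1·(+226.7) + 2·(-393.5) + 5·(-285.8) = -1989.3
Reactants: 7/2·(+0.0) + 2·(-277.7) = -555.4
ΔHrxn = (-1989.3) − (-555.4) = -1433.9 kJ/mol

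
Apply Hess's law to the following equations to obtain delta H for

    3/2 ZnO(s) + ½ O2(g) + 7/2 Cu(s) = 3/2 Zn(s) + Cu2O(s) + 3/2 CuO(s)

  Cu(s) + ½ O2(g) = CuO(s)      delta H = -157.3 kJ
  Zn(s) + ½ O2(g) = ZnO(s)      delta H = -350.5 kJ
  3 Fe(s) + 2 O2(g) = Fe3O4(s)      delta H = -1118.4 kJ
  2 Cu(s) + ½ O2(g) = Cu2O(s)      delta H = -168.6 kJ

delta H = 121.2 kJ

equation 1 × 3/2 (scale by 3/2 for the 3/2 CuO(s)): (3/2)·(-157.3) = -235.95 kJ
equation 2 reversed and × 3/2 (reverse to put ZnO(s) on the reactant side; scale by 3/2 for the 3/2 ZnO(s)): (-3/2)·(-350.5) = +525.75 kJ
equation 3: not needed (Fe3O4(s) appears nowhere else).
equation 4 as written (Cu2O(s) already on the product side): -168.6 kJ
Summing the manipulated equations, delta H = (3/2)·(-157.3) + (-3/2)·(-350.5) + (1)·(-168.6) = 121.2 kJ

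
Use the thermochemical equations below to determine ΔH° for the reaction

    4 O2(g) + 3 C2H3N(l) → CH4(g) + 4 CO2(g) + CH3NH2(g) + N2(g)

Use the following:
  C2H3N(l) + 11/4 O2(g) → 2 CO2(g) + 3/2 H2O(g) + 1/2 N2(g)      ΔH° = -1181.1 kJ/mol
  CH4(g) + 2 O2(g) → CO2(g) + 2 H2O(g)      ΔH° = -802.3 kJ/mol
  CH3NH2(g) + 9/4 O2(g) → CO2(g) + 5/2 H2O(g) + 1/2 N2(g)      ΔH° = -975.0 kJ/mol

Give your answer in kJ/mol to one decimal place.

equation 1 × 3 (×3 to match 3 C2H3N(l) in the target): (3)·(-1181.1) = -3543.3 kJ/mol
equation 2 reversed (CH4(g) must end up as a product): +802.3 kJ/mol
equation 3 reversed (CH3NH2(g) must end up as a product): +975.0 kJ/mol
Summing the manipulated equations, ΔH° = (-3543.3) + (+802.3) + (+975.0) = -1766.0 kJ/mol

ΔH° = -1766.0 kJ/mol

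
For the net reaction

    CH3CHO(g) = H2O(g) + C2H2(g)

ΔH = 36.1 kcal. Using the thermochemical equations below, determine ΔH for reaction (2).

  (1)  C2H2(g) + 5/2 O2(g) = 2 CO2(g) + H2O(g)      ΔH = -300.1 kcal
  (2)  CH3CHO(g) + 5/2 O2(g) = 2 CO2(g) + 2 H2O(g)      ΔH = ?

ΔH = -264.0 kcal

(1) reversed: +300.1 kcal
(2) as written: contributes x
+36.1 = (+300.1) + x
x = (+36.1 − (+300.1)) / (1) = -264.0 kcal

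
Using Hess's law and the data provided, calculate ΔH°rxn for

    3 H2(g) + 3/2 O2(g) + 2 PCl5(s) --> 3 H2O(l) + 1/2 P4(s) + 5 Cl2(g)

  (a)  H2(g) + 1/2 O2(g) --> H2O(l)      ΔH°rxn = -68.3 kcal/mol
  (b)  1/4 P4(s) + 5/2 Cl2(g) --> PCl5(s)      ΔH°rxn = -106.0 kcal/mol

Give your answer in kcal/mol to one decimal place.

ΔH°rxn = 7.1 kcal/mol

(a) × 3: (3)·(-68.3) = -204.9 kcal/mol
(b) reversed and × 2: (-2)·(-106.0) = +212.0 kcal/mol
Summing the manipulated equations, ΔH°rxn = (-204.9) + (+212.0) = 7.1 kcal/mol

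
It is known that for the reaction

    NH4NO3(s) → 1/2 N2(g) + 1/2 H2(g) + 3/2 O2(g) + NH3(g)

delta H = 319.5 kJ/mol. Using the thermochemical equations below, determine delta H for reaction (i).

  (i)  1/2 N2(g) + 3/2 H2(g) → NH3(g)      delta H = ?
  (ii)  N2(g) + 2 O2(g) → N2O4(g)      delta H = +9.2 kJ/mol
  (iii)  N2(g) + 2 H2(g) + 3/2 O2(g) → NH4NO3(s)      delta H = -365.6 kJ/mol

delta H = -46.1 kJ/mol

(i) as written: contributes x
(ii): not needed.
(iii) reversed: +365.6 kJ/mol
+319.5 = (+365.6) + x
x = (+319.5 − (+365.6)) / (1) = -46.1 kJ/mol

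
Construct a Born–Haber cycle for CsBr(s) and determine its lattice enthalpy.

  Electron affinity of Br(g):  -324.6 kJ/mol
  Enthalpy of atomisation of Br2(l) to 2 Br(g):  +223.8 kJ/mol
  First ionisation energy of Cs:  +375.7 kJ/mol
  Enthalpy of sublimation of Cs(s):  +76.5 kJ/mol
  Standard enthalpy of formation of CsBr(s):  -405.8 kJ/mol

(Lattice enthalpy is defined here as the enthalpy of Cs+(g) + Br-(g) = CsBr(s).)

U = -645.3 kJ/mol

ΔHf° = 1·ΔHsub + 1·(ΣIE) + 1/2·D(Br2) + 1·EA + U
-405.8 = 1·(+76.5) + 1·(+375.7) + 1/2·(+223.8) + 1·(-324.6) + U
U = -405.8 − (+239.5) = -645.3 kJ/mol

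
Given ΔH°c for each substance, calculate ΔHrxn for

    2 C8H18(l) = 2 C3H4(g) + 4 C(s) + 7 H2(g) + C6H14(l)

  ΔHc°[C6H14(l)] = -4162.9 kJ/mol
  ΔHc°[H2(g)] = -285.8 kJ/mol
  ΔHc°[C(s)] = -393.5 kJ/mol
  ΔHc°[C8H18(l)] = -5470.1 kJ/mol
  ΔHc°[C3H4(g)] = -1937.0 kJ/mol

With combustion enthalpies, reactants minus products:
= [2·(-5470.1)] − [2·(-1937.0) + 4·(-393.5) + 7·(-285.8) + 1·(-4162.9)]
= 671.3 kJ/mol

ΔHrxn = 671.3 kJ/mol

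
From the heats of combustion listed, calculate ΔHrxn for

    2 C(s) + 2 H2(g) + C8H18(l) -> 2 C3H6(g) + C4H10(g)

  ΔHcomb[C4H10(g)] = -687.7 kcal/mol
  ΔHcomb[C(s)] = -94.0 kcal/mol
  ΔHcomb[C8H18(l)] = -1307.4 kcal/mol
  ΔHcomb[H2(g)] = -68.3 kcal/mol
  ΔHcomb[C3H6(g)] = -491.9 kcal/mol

Using ΔH = Σ nΔHc°(reactants) − Σ nΔHc°(products):
= [2·(-94.0) + 2·(-68.3) + 1·(-1307.4)] − [2·(-491.9) + 1·(-687.7)]
= 39.5 kcal/mol

ΔHrxn = 39.5 kcal/mol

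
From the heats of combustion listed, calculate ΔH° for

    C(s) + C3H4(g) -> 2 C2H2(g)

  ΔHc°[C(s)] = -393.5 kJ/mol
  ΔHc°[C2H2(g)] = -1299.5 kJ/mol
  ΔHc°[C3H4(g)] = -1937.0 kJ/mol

ΔH° = 268.5 kJ/mol

With combustion enthalpies, reactants minus products:
= [1·(-393.5) + 1·(-1937.0)] − [2·(-1299.5)]
= 268.5 kJ/mol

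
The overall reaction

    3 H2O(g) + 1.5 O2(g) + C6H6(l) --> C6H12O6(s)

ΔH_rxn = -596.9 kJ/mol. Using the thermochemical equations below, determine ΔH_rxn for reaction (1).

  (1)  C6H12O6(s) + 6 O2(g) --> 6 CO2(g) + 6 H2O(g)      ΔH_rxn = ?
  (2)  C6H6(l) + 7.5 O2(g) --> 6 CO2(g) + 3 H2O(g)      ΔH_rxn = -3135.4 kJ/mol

(1) reversed: contributes −x
(2) as written: -3135.4 kJ/mol
-596.9 = (-3135.4) − x
x = (-596.9 − (-3135.4)) / (-1) = -2538.5 kJ/mol

ΔH_rxn = -2538.5 kJ/mol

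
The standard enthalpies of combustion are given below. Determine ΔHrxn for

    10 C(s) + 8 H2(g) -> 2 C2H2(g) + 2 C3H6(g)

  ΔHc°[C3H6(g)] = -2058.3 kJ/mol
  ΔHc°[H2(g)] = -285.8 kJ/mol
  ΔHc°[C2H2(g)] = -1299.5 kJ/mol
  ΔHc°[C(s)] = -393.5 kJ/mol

ΔHrxn = 494.2 kJ/mol

Using ΔH = Σ nΔHc°(reactants) − Σ nΔHc°(products):
= [10·(-393.5) + 8·(-285.8)] − [2·(-1299.5) + 2·(-2058.3)]
= 494.2 kJ/mol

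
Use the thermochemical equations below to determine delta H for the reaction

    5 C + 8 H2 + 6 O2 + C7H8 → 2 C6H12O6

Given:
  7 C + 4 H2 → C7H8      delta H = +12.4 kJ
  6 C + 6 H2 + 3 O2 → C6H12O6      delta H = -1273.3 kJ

delta H = -2559.0 kJ

equation 1 reversed (C7H8 must end up as a reactant): -12.4 kJ
equation 2 × 2 (scale by 2 for the 2 C6H12O6): (2)·(-1273.3) = -2546.6 kJ
Combining the equations, delta H = (-1)·(+12.4) + (2)·(-1273.3) = -2559.0 kJ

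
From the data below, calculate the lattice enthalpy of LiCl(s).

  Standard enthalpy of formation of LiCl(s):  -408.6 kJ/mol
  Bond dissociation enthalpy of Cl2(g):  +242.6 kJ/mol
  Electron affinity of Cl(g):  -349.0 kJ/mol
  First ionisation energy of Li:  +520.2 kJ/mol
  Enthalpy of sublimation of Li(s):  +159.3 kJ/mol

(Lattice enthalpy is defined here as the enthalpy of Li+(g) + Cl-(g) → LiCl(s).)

ΔHf° = 1·ΔHsub + 1·(ΣIE) + 1/2·D(Cl2) + 1·EA + U
-408.6 = 1·(+159.3) + 1·(+520.2) + 1/2·(+242.6) + 1·(-349.0) + U
U = -408.6 − (+451.8) = -860.4 kJ/mol

U = -860.4 kJ/mol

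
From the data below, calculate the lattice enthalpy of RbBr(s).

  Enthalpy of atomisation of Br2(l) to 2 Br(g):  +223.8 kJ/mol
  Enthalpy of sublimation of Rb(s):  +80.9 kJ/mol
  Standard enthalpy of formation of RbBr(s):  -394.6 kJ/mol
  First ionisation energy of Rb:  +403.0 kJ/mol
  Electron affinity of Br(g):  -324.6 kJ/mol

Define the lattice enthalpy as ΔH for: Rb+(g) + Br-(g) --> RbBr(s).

U = -665.8 kJ/mol

ΔHf° = 1·ΔHsub + 1·(ΣIE) + 1/2·D(Br2) + 1·EA + U
-394.6 = 1·(+80.9) + 1·(+403.0) + 1/2·(+223.8) + 1·(-324.6) + U
U = -394.6 − (+271.2) = -665.8 kJ/mol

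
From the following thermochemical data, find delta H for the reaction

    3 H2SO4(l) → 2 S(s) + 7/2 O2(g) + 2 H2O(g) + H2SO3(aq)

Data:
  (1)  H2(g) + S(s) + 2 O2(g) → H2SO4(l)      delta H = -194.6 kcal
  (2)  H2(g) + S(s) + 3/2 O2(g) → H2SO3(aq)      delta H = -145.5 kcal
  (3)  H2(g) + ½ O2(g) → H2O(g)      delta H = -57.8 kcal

delta H = 322.7 kcal

(1) reversed and × 3: (-3)·(-194.6) = +583.8 kcal
(2) as written: -145.5 kcal
(3) × 2: (2)·(-57.8) = -115.6 kcal
Since enthalpy is a state function, delta H = (+583.8) + (-145.5) + (-115.6) = 322.7 kcal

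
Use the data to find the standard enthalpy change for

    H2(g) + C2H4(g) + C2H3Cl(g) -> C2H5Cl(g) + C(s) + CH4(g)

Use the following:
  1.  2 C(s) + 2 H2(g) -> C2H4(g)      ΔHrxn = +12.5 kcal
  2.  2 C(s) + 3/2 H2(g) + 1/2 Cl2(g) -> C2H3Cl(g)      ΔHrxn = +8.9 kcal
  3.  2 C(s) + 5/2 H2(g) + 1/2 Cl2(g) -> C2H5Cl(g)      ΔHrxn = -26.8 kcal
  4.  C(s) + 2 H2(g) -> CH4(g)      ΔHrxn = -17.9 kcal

ΔHrxn = -66.1 kcal

eq. 1 reversed: -12.5 kcal
eq. 2 reversed: -8.9 kcal
eq. 3 as written: -26.8 kcal
eq. 4 as written: -17.9 kcal
Combining the equations, ΔHrxn = (-12.5) + (-8.9) + (-26.8) + (-17.9) = -66.1 kcal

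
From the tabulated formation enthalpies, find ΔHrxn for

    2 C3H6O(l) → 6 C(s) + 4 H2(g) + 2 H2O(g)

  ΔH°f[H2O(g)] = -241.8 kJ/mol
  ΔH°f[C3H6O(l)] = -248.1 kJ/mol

ΔH°rxn = Σ nΔHf°(products) − Σ nΔHf°(reactants).
Products: 6·(+0.0) + 4·(+0.0) + 2·(-241.8) = -483.6
Reactants: 2·(-248.1) = -496.2
ΔHrxn = (-483.6) − (-496.2) = 12.6 kJ/mol

ΔHrxn = 12.6 kJ/mol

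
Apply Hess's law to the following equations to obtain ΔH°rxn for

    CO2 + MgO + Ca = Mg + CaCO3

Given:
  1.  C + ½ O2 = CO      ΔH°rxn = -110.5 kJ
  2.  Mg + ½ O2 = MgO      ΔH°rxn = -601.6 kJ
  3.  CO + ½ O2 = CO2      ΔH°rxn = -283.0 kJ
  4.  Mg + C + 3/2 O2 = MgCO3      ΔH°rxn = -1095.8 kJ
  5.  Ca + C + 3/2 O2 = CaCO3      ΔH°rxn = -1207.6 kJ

eq. 1 reversed: +110.5 kJ
eq. 2 reversed (MgO must end up as a reactant): +601.6 kJ
eq. 3 reversed (reverse to put CO2 on the reactant side): +283.0 kJ
eq. 4: not needed (MgCO3 appears nowhere else).
eq. 5 as written (CaCO3 already on the product side): -1207.6 kJ
ΔH°rxn = (+110.5) + (+601.6) + (+283.0) + (-1207.6) = -212.5 kJ

ΔH°rxn = -212.5 kJ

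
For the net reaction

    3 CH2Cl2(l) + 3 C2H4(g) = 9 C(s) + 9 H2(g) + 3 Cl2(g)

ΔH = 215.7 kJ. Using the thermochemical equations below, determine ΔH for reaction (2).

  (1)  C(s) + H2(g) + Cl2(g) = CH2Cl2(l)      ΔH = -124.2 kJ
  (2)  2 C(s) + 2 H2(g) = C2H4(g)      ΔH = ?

ΔH = 52.3 kJ

(1) reversed and × 3: (-3)·(-124.2) = +372.6 kJ
(2) reversed and × 3: contributes −3·x
+215.7 = (+372.6) − 3·x
x = (+215.7 − (+372.6)) / (-3) = 52.3 kJ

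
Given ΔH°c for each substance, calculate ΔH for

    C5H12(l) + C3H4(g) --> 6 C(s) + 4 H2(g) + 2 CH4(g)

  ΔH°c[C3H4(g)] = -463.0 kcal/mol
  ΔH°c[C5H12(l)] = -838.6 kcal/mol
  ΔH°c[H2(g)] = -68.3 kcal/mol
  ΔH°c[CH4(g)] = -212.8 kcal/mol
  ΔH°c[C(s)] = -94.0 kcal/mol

ΔH = -38.8 kcal/mol

Using ΔH = Σ nΔHc°(reactants) − Σ nΔHc°(products):
= [1·(-838.6) + 1·(-463.0)] − [6·(-94.0) + 4·(-68.3) + 2·(-212.8)]
= -38.8 kcal/mol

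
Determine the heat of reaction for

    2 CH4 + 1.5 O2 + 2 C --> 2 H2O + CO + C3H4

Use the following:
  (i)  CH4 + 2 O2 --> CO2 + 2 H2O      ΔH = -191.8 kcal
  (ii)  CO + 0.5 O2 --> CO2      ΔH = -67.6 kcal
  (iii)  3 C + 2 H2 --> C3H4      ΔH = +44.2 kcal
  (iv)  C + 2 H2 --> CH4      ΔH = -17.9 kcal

(i) as written: -191.8 kcal
(ii) reversed: +67.6 kcal
(iii) as written: +44.2 kcal
(iv) reversed: +17.9 kcal
By Hess's law, ΔH = (1)·(-191.8) + (-1)·(-67.6) + (1)·(+44.2) + (-1)·(-17.9) = -62.1 kcal

ΔH = -62.1 kcal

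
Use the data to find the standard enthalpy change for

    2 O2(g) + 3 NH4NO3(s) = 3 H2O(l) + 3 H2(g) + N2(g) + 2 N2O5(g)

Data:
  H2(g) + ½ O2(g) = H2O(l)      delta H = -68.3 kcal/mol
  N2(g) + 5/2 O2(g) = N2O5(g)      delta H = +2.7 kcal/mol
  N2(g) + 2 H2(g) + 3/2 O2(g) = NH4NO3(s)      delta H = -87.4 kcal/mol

equation 1 × 3: (3)·(-68.3) = -204.9 kcal/mol
equation 2 × 2: (2)·(+2.7) = +5.4 kcal/mol
equation 3 reversed and × 3: (-3)·(-87.4) = +262.2 kcal/mol
delta H = (3)·(-68.3) + (2)·(+2.7) + (-3)·(-87.4) = 62.7 kcal/mol

delta H = 62.7 kcal/mol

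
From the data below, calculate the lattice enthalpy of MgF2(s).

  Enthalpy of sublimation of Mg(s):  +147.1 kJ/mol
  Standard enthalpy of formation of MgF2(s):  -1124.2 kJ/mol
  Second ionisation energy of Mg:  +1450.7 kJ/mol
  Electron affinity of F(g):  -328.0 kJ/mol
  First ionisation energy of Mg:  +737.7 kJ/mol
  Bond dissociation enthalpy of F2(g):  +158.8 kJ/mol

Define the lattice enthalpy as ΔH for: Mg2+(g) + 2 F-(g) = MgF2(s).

U = -2962.5 kJ/mol

ΔHf° = 1·ΔHsub + 1·(ΣIE) + 1·D(F2) + 2·EA + U
-1124.2 = 1·(+147.1) + 1·(+2188.4) + 1·(+158.8) + 2·(-328.0) + U
U = -1124.2 − (+1838.3) = -2962.5 kJ/mol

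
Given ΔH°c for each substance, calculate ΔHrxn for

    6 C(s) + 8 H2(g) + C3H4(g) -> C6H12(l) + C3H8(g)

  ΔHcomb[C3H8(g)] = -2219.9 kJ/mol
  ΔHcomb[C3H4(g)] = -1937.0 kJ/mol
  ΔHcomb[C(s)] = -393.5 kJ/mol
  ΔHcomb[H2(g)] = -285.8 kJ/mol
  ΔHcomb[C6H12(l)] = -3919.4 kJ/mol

ΔHrxn = -445.1 kJ/mol

With combustion enthalpies, reactants minus products:
= [6·(-393.5) + 8·(-285.8) + 1·(-1937.0)] − [1·(-3919.4) + 1·(-2219.9)]
= -445.1 kJ/mol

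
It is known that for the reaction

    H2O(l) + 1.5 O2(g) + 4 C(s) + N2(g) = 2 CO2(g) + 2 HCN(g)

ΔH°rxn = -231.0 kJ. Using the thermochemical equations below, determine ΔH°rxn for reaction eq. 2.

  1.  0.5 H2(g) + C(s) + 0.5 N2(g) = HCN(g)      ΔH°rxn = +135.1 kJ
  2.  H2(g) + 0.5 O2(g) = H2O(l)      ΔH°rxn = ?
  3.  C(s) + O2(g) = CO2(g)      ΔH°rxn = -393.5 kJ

eq. 1 × 2: (2)·(+135.1) = +270.2 kJ
eq. 2 reversed: contributes −x
eq. 3 × 2: (2)·(-393.5) = -787.0 kJ
-231.0 = (+270.2) + (-787.0) − x
x = (-231.0 − (-516.8)) / (-1) = -285.8 kJ

ΔH°rxn = -285.8 kJ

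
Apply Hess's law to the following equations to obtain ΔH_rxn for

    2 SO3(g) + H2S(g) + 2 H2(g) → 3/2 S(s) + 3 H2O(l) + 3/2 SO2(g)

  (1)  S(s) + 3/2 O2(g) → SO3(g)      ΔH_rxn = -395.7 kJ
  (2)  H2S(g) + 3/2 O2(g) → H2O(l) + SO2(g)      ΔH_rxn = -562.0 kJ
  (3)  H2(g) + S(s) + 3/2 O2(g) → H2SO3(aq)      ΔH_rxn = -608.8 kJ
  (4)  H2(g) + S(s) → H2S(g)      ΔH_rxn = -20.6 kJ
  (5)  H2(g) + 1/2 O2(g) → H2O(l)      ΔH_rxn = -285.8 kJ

(1) reversed and × 2: (-2)·(-395.7) = +791.4 kJ
(2) × 3/2: (3/2)·(-562.0) = -843.0 kJ
(3): not needed.
(4) × 1/2: (1/2)·(-20.6) = -10.3 kJ
(5) × 3/2: (3/2)·(-285.8) = -428.7 kJ
ΔH_rxn = (-2)·(-395.7) + (3/2)·(-562.0) + (1/2)·(-20.6) + (3/2)·(-285.8) = -490.6 kJ

ΔH_rxn = -490.6 kJ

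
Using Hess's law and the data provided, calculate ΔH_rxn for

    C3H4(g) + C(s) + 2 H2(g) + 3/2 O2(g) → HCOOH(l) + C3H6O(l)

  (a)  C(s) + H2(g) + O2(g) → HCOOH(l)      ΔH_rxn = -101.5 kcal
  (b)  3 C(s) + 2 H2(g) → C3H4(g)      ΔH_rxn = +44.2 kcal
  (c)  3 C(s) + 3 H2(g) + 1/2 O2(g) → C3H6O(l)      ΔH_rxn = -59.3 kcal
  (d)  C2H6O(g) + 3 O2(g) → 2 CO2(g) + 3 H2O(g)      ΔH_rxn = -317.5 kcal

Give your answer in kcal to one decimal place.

ΔH_rxn = -205.0 kcal

(a) as written (HCOOH(l) already on the product side): -101.5 kcal
(b) reversed (C3H4(g) must end up as a reactant): -44.2 kcal
(c) as written (C3H6O(l) already on the product side): -59.3 kcal
(d): not needed (CO2(g) appears nowhere else).
By Hess's law, ΔH_rxn = (1)·(-101.5) + (-1)·(+44.2) + (1)·(-59.3) = -205.0 kcal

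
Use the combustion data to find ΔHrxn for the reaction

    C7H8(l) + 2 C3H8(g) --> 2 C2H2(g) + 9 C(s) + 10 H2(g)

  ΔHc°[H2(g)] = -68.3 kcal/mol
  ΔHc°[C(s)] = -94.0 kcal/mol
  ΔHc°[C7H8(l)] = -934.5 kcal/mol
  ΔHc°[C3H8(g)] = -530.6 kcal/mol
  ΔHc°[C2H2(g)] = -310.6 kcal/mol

With combustion enthalpies, reactants minus products:
= [1·(-934.5) + 2·(-530.6)] − [2·(-310.6) + 9·(-94.0) + 10·(-68.3)]
= 154.5 kcal/mol

ΔHrxn = 154.5 kcal/mol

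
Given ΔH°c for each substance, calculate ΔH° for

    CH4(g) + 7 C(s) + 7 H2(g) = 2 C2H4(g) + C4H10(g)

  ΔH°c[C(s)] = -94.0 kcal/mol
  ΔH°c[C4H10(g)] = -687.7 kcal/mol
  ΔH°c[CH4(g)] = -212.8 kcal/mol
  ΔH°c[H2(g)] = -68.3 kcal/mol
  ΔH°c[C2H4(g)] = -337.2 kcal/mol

With combustion enthalpies, reactants minus products:
= [1·(-212.8) + 7·(-94.0) + 7·(-68.3)] − [2·(-337.2) + 1·(-687.7)]
= 13.2 kcal/mol

ΔH° = 13.2 kcal/mol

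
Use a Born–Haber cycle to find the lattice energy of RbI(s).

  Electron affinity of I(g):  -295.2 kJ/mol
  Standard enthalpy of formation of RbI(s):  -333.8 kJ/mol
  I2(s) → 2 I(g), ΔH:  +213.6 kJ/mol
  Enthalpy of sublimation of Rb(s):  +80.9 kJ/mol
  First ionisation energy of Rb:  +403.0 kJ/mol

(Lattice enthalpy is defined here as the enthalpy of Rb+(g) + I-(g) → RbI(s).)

U = -629.3 kJ/mol

ΔHf° = 1·ΔHsub + 1·(ΣIE) + 1/2·D(I2) + 1·EA + U
-333.8 = 1·(+80.9) + 1·(+403.0) + 1/2·(+213.6) + 1·(-295.2) + U
U = -333.8 − (+295.5) = -629.3 kJ/mol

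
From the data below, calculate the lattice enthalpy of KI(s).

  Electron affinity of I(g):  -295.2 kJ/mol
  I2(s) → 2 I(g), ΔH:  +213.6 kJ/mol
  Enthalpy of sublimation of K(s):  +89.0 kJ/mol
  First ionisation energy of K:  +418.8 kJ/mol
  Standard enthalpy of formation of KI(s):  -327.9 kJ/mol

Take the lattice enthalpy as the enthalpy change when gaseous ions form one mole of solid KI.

U = -647.3 kJ/mol

ΔHf° = 1·ΔHsub + 1·(ΣIE) + 1/2·D(I2) + 1·EA + U
-327.9 = 1·(+89.0) + 1·(+418.8) + 1/2·(+213.6) + 1·(-295.2) + U
U = -327.9 − (+319.4) = -647.3 kJ/mol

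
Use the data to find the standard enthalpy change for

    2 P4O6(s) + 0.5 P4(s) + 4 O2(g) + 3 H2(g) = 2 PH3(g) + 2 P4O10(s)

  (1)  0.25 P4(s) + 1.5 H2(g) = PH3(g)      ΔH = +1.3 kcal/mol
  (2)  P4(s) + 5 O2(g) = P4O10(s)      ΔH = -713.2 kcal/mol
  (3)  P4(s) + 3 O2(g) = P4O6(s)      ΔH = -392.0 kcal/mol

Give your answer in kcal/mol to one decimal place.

(1) × 2 (×2 to match 2 PH3(g) in the target): (2)·(+1.3) = +2.6 kcal/mol
(2) × 2 (×2 to match 2 P4O10(s) in the target): (2)·(-713.2) = -1426.4 kcal/mol
(3) reversed and × 2 (reverse to put P4O6(s) on the reactant side; scale by 2 for the 2 P4O6(s)): (-2)·(-392.0) = +784.0 kcal/mol
ΔH = (2)·(+1.3) + (2)·(-713.2) + (-2)·(-392.0) = -639.8 kcal/mol

ΔH = -639.8 kcal/mol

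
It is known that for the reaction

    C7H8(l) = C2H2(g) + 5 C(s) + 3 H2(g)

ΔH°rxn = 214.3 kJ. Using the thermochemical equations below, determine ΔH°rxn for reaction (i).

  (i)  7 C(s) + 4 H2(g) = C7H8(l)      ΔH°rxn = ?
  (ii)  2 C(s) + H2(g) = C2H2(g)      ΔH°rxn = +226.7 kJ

ΔH°rxn = 12.4 kJ

(i) reversed: contributes −x
(ii) as written: +226.7 kJ
+214.3 = (+226.7) − x
x = (+214.3 − (+226.7)) / (-1) = 12.4 kJ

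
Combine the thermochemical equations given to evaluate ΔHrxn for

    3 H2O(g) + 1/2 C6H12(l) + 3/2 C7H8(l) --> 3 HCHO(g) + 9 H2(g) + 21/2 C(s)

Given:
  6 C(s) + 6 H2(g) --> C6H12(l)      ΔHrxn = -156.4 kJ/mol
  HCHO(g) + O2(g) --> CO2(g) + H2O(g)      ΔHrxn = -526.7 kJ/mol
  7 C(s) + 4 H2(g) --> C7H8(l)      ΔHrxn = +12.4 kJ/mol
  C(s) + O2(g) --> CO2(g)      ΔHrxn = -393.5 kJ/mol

equation 1 reversed and × 1/2 (reverse to put C6H12(l) on the reactant side; scale by 1/2 for the 1/2 C6H12(l)): (-1/2)·(-156.4) = +78.2 kJ/mol
equation 2 reversed and × 3 (reverse to put HCHO(g) on the product side; scale by 3 for the 3 HCHO(g)): (-3)·(-526.7) = +1580.1 kJ/mol
equation 3 reversed and × 3/2 (C7H8(l) must end up as a reactant; ×3/2 to match 3/2 C7H8(l) in the target): (-3/2)·(+12.4) = -18.6 kJ/mol
equation 4 × 3: (3)·(-393.5) = -1180.5 kJ/mol
ΔHrxn = (-1/2)·(-156.4) + (-3)·(-526.7) + (-3/2)·(+12.4) + (3)·(-393.5) = 459.2 kJ/mol

ΔHrxn = 459.2 kJ/mol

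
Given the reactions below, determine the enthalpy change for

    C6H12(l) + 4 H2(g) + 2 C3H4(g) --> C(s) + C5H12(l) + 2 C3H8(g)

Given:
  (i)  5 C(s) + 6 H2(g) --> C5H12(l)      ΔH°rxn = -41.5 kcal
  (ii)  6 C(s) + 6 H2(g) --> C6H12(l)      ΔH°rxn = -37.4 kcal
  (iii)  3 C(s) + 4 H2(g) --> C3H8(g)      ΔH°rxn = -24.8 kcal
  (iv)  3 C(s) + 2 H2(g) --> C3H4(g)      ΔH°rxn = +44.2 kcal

ΔH°rxn = -142.1 kcal

(i) as written (C5H12(l) already on the product side): -41.5 kcal
(ii) reversed (reverse to put C6H12(l) on the reactant side): +37.4 kcal
(iii) × 2 (scale by 2 for the 2 C3H8(g)): (2)·(-24.8) = -49.6 kcal
(iv) reversed and × 2 (C3H4(g) must end up as a reactant; scale by 2 for the 2 C3H4(g)): (-2)·(+44.2) = -88.4 kcal
ΔH°rxn = (-41.5) + (+37.4) + (-49.6) + (-88.4) = -142.1 kcal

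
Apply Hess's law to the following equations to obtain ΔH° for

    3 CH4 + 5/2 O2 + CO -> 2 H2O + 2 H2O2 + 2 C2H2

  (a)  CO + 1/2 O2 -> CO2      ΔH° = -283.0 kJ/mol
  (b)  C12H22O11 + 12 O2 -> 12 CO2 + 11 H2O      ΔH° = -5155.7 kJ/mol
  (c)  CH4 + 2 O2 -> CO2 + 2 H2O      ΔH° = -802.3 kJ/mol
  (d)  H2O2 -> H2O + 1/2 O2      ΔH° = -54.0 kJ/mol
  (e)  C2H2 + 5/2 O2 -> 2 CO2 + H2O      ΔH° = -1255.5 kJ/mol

(a) as written (CO already on the reactant side): -283.0 kJ/mol
(b): not needed (C12H22O11 appears nowhere else).
(c) × 3 (×3 to match 3 CH4 in the target): (3)·(-802.3) = -2406.9 kJ/mol
(d) reversed and × 2 (H2O2 must end up as a product; ×2 to match 2 H2O2 in the target): (-2)·(-54.0) = +108.0 kJ/mol
(e) reversed and × 2 (reverse to put C2H2 on the product side; ×2 to match 2 C2H2 in the target): (-2)·(-1255.5) = +2511.0 kJ/mol
ΔH° = (-283.0) + (-2406.9) + (+108.0) + (+2511.0) = -70.9 kJ/mol

ΔH° = -70.9 kJ/mol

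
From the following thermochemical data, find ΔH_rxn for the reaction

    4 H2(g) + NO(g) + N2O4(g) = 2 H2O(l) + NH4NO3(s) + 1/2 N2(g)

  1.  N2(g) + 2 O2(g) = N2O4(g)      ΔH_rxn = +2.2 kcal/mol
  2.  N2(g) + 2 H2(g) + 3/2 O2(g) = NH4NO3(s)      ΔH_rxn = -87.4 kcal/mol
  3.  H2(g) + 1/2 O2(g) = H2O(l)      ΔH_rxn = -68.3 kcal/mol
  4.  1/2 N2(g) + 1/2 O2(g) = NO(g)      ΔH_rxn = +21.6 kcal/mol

eq. 1 reversed: -2.2 kcal/mol
eq. 2 as written: -87.4 kcal/mol
eq. 3 × 2: (2)·(-68.3) = -136.6 kcal/mol
eq. 4 reversed: -21.6 kcal/mol
Combining the equations, ΔH_rxn = (-1)·(+2.2) + (1)·(-87.4) + (2)·(-68.3) + (-1)·(+21.6) = -247.8 kcal/mol

ΔH_rxn = -247.8 kcal/mol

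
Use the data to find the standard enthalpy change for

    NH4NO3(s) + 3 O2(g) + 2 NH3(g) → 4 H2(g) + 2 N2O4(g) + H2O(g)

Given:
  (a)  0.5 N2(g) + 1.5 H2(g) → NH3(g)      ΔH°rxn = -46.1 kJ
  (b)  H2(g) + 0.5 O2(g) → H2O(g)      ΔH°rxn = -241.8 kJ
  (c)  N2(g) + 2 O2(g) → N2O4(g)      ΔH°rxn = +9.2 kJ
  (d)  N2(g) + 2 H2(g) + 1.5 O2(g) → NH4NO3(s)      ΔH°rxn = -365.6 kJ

ΔH°rxn = 234.4 kJ

(a) reversed and × 2 (reverse to put NH3(g) on the reactant side; ×2 to match 2 NH3(g) in the target): (-2)·(-46.1) = +92.2 kJ
(b) as written (H2O(g) already on the product side): -241.8 kJ
(c) × 2 (×2 to match 2 N2O4(g) in the target): (2)·(+9.2) = +18.4 kJ
(d) reversed (reverse to put NH4NO3(s) on the reactant side): +365.6 kJ
Combining the equations, ΔH°rxn = (-2)·(-46.1) + (1)·(-241.8) + (2)·(+9.2) + (-1)·(-365.6) = 234.4 kJ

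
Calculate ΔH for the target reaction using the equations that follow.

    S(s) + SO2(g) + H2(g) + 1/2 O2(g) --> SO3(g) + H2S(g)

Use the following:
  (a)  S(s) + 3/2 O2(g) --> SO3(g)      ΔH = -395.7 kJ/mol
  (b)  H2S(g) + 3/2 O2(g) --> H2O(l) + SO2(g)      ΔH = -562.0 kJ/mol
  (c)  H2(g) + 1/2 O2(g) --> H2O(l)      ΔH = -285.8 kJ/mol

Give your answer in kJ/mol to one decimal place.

(a) as written: -395.7 kJ/mol
(b) reversed: +562.0 kJ/mol
(c) as written: -285.8 kJ/mol
By Hess's law, ΔH = (1)·(-395.7) + (-1)·(-562.0) + (1)·(-285.8) = -119.5 kJ/mol

ΔH = -119.5 kJ/mol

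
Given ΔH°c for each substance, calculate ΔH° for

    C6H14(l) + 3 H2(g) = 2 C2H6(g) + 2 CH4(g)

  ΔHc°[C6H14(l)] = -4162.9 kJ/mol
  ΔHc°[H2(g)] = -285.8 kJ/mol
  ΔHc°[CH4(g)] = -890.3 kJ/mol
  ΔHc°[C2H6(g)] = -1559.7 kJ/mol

Using ΔH = Σ nΔHc°(reactants) − Σ nΔHc°(products):
= [1·(-4162.9) + 3·(-285.8)] − [2·(-1559.7) + 2·(-890.3)]
= -120.3 kJ/mol

ΔH° = -120.3 kJ/mol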